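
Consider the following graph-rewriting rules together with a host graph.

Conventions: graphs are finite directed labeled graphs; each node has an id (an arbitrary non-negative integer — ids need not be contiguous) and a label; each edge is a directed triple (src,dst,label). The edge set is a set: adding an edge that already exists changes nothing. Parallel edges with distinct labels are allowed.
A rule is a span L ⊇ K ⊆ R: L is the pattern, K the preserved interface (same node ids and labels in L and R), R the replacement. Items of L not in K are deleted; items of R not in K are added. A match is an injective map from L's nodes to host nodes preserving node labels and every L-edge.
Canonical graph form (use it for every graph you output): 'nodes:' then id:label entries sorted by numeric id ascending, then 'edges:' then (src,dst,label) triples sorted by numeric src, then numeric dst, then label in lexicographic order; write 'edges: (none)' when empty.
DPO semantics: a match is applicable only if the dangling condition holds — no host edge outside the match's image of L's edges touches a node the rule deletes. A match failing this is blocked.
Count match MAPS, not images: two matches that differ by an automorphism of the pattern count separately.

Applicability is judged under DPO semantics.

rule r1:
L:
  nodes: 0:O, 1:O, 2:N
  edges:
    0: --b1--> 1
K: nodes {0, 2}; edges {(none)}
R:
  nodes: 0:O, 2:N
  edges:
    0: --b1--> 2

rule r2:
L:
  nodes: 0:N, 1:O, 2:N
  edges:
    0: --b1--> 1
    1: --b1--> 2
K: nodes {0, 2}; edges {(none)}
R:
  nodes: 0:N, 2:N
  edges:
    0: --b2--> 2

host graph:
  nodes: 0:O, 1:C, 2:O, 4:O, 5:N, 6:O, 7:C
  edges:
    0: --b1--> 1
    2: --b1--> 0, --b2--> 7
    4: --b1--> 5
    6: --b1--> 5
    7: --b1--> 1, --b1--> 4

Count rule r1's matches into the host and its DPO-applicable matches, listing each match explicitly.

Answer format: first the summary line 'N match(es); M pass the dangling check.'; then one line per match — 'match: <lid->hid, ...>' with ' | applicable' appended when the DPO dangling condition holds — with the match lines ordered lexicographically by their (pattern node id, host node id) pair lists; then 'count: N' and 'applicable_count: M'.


1 match(es); 0 pass the dangling check.
match: 0->2, 1->0, 2->5
count: 1
applicable_count: 0


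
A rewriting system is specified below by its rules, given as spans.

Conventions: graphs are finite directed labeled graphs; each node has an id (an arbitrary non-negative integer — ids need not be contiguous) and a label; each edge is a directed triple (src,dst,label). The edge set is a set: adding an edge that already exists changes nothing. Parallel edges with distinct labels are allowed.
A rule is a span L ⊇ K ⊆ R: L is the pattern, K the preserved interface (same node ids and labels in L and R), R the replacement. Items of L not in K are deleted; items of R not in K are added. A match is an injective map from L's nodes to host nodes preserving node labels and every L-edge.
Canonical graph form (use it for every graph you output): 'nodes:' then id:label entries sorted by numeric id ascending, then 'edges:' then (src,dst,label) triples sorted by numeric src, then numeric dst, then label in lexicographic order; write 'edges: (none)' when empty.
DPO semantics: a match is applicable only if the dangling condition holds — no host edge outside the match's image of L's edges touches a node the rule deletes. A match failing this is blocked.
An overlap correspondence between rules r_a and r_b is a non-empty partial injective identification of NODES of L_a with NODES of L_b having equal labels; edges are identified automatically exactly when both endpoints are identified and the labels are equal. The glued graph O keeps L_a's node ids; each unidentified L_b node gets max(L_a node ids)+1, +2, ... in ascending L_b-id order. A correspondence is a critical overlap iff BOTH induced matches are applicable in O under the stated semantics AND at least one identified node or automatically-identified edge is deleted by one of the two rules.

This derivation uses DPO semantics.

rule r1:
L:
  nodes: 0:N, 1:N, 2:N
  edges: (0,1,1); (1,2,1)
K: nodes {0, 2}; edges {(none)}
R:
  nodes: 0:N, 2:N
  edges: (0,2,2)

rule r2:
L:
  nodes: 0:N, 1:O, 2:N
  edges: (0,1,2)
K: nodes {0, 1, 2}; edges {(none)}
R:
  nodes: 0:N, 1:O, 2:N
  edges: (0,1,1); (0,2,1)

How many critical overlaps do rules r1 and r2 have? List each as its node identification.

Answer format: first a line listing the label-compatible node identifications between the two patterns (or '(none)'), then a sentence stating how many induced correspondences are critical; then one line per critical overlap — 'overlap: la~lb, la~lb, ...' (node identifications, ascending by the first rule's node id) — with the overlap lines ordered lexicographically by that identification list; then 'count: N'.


label-compatible node identifications between L(r1) and L(r2): 0~0, 0~2, 1~0, 1~2, 2~0, 2~2
3 of the induced correspondences are critical overlaps of r1 and r2.
overlap: 0~0, 1~2
overlap: 1~2
overlap: 1~2, 2~0
count: 3


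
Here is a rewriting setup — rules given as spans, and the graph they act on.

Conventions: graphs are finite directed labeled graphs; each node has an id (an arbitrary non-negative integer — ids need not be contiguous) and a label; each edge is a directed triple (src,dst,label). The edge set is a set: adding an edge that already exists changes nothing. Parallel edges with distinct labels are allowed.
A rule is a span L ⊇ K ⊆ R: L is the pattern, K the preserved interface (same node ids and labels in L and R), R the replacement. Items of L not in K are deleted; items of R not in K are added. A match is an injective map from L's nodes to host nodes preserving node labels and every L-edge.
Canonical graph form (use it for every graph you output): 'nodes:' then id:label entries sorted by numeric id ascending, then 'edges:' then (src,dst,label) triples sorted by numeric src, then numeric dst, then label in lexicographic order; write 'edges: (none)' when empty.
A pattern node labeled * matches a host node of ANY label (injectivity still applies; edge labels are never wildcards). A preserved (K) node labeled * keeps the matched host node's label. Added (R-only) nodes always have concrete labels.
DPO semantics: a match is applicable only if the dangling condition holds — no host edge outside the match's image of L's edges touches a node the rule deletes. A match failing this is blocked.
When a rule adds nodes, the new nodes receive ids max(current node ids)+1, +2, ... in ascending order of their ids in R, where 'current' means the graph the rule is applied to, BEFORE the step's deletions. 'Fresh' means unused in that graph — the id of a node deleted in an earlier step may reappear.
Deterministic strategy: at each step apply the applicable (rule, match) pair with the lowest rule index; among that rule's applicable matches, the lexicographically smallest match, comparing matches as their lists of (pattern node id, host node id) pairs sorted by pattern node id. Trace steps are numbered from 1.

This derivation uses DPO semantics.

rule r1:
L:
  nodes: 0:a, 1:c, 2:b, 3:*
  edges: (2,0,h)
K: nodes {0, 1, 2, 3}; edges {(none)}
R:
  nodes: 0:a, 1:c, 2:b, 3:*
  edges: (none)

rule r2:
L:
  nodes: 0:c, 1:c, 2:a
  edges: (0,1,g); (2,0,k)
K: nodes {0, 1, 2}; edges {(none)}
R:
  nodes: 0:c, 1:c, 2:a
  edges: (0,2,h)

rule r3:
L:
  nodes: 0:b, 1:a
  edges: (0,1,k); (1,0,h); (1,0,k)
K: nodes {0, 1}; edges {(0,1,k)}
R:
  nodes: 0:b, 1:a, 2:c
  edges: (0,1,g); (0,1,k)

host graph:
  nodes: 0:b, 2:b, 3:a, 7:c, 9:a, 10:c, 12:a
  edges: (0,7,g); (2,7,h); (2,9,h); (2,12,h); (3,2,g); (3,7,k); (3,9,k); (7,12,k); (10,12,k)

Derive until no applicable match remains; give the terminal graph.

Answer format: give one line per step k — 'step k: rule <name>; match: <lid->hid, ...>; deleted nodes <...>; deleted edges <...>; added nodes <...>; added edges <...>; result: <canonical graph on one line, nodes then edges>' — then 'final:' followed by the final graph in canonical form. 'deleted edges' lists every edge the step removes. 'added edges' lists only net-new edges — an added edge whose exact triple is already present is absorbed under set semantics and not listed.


step 1: rule r1; match: 0->9, 1->7, 2->2, 3->0; deleted nodes (none); deleted edges (2,9,h); added nodes (none); added edges (none); result: nodes: 0:b, 2:b, 3:a, 7:c, 9:a, 10:c, 12:a edges: (0,7,g); (2,7,h); (2,12,h); (3,2,g); (3,7,k); (3,9,k); (7,12,k); (10,12,k)
step 2: rule r1; match: 0->12, 1->7, 2->2, 3->0; deleted nodes (none); deleted edges (2,12,h); added nodes (none); added edges (none); result: nodes: 0:b, 2:b, 3:a, 7:c, 9:a, 10:c, 12:a edges: (0,7,g); (2,7,h); (3,2,g); (3,7,k); (3,9,k); (7,12,k); (10,12,k)
final:
nodes: 0:b, 2:b, 3:a, 7:c, 9:a, 10:c, 12:a
edges: (0,7,g); (2,7,h); (3,2,g); (3,7,k); (3,9,k); (7,12,k); (10,12,k)


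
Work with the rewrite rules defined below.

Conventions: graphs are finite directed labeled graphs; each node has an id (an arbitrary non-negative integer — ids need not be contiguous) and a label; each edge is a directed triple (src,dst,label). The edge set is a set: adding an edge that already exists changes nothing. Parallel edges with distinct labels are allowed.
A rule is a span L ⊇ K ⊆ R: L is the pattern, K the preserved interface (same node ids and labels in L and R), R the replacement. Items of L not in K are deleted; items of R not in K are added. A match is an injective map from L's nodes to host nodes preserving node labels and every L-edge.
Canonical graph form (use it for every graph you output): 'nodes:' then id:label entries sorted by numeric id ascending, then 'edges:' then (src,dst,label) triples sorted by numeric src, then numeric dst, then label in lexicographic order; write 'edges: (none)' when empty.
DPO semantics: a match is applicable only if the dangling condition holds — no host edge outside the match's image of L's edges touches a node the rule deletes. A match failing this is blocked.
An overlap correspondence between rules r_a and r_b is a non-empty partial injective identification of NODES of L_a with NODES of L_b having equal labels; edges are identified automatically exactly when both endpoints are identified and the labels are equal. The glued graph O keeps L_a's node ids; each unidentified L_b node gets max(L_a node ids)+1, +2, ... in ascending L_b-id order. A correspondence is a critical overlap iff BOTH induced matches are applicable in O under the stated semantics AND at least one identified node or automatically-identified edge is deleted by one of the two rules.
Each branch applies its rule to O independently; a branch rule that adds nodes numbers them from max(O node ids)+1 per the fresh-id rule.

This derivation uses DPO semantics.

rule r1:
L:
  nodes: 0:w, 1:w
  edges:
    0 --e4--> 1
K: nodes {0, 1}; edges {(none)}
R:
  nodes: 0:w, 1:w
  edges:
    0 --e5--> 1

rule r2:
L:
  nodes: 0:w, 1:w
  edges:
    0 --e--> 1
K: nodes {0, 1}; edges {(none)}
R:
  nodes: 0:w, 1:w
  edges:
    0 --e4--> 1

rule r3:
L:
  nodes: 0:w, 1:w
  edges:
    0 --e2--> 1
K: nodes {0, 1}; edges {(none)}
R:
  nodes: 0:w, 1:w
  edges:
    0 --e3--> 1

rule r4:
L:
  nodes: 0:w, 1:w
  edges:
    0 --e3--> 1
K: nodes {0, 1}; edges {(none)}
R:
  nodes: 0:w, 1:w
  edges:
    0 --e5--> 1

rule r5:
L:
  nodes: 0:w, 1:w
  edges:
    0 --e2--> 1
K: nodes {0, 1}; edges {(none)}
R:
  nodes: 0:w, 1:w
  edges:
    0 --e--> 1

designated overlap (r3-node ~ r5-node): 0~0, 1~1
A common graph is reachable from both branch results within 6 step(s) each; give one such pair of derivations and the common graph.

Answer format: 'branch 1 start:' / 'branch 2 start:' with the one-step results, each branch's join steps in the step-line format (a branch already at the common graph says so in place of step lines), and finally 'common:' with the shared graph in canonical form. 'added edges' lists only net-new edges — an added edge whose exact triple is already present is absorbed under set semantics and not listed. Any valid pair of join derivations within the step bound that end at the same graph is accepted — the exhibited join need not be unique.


branch 1 start:
nodes: 0:w, 1:w
edges: (0,1,e3)
branch 2 start:
nodes: 0:w, 1:w
edges: (0,1,e)
branch 1 step 1: rule r4; match: 0->0, 1->1; deleted nodes (none); deleted edges (0,1,e3); added nodes (none); added edges (0,1,e5); result: nodes: 0:w, 1:w edges: (0,1,e5)
branch 2 step 1: rule r2; match: 0->0, 1->1; deleted nodes (none); deleted edges (0,1,e); added nodes (none); added edges (0,1,e4); result: nodes: 0:w, 1:w edges: (0,1,e4)
branch 2 step 2: rule r1; match: 0->0, 1->1; deleted nodes (none); deleted edges (0,1,e4); added nodes (none); added edges (0,1,e5); result: nodes: 0:w, 1:w edges: (0,1,e5)
common:
nodes: 0:w, 1:w
edges: (0,1,e5)


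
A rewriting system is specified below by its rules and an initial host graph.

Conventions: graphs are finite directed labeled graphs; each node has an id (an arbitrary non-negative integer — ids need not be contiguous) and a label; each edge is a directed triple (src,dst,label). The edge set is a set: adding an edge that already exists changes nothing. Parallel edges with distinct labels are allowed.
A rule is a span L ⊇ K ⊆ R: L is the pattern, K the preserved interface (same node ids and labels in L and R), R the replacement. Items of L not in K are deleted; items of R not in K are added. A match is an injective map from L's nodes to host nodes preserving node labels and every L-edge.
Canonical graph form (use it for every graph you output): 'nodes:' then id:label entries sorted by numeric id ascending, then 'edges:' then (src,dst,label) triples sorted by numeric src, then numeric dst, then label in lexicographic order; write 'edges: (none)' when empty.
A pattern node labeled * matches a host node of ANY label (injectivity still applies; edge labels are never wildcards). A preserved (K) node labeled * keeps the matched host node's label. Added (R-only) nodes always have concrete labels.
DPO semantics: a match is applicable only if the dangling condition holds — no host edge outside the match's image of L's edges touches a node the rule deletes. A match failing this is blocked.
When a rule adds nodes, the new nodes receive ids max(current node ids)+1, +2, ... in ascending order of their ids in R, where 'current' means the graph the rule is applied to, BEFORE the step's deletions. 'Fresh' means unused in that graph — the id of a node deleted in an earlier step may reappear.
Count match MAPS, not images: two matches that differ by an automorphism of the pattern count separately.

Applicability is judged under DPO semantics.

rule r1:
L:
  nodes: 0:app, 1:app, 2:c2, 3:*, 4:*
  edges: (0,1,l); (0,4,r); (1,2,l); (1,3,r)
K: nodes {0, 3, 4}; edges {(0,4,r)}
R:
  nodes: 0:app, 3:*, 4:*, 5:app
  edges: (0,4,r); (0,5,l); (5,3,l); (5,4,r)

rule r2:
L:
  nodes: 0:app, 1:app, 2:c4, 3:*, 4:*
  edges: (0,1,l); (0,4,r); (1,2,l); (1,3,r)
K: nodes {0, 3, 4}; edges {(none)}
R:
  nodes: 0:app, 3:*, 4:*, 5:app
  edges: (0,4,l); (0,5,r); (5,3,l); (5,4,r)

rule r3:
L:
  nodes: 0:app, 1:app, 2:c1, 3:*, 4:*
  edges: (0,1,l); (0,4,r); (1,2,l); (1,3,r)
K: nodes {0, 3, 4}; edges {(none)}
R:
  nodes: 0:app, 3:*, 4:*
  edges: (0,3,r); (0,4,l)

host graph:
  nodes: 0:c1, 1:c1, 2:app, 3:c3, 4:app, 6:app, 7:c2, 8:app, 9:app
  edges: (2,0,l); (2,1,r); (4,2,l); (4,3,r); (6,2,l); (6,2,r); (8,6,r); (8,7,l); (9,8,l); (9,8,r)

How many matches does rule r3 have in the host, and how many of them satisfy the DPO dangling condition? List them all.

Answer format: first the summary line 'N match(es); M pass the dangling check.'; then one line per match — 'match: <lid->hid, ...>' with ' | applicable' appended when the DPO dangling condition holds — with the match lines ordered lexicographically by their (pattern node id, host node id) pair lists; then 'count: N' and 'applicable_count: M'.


1 match(es); 0 pass the dangling check.
match: 0->4, 1->2, 2->0, 3->1, 4->3
count: 1
applicable_count: 0


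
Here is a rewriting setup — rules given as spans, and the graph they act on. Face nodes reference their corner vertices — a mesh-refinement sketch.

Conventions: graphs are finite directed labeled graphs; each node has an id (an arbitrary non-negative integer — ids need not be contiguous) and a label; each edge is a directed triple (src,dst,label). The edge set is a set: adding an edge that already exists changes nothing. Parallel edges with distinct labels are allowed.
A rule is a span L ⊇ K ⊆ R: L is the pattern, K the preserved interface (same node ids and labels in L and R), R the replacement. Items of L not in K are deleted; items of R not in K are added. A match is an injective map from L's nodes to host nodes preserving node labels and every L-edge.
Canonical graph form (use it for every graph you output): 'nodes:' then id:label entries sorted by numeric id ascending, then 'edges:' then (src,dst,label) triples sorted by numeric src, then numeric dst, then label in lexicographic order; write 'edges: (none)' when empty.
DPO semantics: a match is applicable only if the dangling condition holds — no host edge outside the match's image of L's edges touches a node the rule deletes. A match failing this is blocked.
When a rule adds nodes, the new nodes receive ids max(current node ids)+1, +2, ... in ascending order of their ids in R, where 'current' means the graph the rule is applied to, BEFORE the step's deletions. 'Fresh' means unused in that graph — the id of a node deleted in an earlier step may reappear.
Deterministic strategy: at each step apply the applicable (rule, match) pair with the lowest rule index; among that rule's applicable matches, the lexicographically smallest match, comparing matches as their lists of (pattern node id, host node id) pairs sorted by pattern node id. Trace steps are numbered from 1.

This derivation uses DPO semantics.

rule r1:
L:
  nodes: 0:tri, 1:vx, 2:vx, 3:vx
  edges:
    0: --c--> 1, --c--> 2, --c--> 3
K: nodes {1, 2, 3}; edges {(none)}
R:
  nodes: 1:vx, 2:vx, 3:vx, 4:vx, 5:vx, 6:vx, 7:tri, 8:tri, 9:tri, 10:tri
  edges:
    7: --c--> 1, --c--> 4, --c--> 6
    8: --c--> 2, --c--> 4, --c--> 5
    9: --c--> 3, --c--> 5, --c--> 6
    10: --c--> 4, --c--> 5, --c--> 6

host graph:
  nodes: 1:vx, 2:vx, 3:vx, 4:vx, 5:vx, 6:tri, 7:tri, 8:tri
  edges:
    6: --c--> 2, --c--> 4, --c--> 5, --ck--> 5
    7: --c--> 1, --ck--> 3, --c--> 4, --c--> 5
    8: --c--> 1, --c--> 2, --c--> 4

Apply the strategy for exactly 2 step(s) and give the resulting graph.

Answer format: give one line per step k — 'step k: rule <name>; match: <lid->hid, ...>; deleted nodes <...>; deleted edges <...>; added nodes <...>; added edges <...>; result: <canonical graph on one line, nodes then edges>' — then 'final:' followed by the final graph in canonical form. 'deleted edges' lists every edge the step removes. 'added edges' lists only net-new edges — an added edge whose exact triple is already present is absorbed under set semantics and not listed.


step 1: rule r1; match: 0->8, 1->1, 2->2, 3->4; deleted nodes 8; deleted edges (8,1,c); (8,2,c); (8,4,c); added nodes 9, 10, 11, 12, 13, 14, 15; added edges (12,1,c); (12,9,c); (12,11,c); (13,2,c); (13,9,c); (13,10,c); (14,4,c); (14,10,c); (14,11,c); (15,9,c); (15,10,c); (15,11,c); result: nodes: 1:vx, 2:vx, 3:vx, 4:vx, 5:vx, 6:tri, 7:tri, 9:vx, 10:vx, 11:vx, 12:tri, 13:tri, 14:tri, 15:tri edges: (6,2,c); (6,4,c); (6,5,c); (6,5,ck); (7,1,c); (7,3,ck); (7,4,c); (7,5,c); (12,1,c); (12,9,c); (12,11,c); (13,2,c); (13,9,c); (13,10,c); (14,4,c); (14,10,c); (14,11,c); (15,9,c); (15,10,c); (15,11,c)
step 2: rule r1; match: 0->12, 1->1, 2->9, 3->11; deleted nodes 12; deleted edges (12,1,c); (12,9,c); (12,11,c); added nodes 16, 17, 18, 19, 20, 21, 22; added edges (19,1,c); (19,16,c); (19,18,c); (20,9,c); (20,16,c); (20,17,c); (21,11,c); (21,17,c); (21,18,c); (22,16,c); (22,17,c); (22,18,c); result: nodes: 1:vx, 2:vx, 3:vx, 4:vx, 5:vx, 6:tri, 7:tri, 9:vx, 10:vx, 11:vx, 13:tri, 14:tri, 15:tri, 16:vx, 17:vx, 18:vx, 19:tri, 20:tri, 21:tri, 22:tri edges: (6,2,c); (6,4,c); (6,5,c); (6,5,ck); (7,1,c); (7,3,ck); (7,4,c); (7,5,c); (13,2,c); (13,9,c); (13,10,c); (14,4,c); (14,10,c); (14,11,c); (15,9,c); (15,10,c); (15,11,c); (19,1,c); (19,16,c); (19,18,c); (20,9,c); (20,16,c); (20,17,c); (21,11,c); (21,17,c); (21,18,c); (22,16,c); (22,17,c); (22,18,c)
final:
nodes: 1:vx, 2:vx, 3:vx, 4:vx, 5:vx, 6:tri, 7:tri, 9:vx, 10:vx, 11:vx, 13:tri, 14:tri, 15:tri, 16:vx, 17:vx, 18:vx, 19:tri, 20:tri, 21:tri, 22:tri
edges: (6,2,c); (6,4,c); (6,5,c); (6,5,ck); (7,1,c); (7,3,ck); (7,4,c); (7,5,c); (13,2,c); (13,9,c); (13,10,c); (14,4,c); (14,10,c); (14,11,c); (15,9,c); (15,10,c); (15,11,c); (19,1,c); (19,16,c); (19,18,c); (20,9,c); (20,16,c); (20,17,c); (21,11,c); (21,17,c); (21,18,c); (22,16,c); (22,17,c); (22,18,c)


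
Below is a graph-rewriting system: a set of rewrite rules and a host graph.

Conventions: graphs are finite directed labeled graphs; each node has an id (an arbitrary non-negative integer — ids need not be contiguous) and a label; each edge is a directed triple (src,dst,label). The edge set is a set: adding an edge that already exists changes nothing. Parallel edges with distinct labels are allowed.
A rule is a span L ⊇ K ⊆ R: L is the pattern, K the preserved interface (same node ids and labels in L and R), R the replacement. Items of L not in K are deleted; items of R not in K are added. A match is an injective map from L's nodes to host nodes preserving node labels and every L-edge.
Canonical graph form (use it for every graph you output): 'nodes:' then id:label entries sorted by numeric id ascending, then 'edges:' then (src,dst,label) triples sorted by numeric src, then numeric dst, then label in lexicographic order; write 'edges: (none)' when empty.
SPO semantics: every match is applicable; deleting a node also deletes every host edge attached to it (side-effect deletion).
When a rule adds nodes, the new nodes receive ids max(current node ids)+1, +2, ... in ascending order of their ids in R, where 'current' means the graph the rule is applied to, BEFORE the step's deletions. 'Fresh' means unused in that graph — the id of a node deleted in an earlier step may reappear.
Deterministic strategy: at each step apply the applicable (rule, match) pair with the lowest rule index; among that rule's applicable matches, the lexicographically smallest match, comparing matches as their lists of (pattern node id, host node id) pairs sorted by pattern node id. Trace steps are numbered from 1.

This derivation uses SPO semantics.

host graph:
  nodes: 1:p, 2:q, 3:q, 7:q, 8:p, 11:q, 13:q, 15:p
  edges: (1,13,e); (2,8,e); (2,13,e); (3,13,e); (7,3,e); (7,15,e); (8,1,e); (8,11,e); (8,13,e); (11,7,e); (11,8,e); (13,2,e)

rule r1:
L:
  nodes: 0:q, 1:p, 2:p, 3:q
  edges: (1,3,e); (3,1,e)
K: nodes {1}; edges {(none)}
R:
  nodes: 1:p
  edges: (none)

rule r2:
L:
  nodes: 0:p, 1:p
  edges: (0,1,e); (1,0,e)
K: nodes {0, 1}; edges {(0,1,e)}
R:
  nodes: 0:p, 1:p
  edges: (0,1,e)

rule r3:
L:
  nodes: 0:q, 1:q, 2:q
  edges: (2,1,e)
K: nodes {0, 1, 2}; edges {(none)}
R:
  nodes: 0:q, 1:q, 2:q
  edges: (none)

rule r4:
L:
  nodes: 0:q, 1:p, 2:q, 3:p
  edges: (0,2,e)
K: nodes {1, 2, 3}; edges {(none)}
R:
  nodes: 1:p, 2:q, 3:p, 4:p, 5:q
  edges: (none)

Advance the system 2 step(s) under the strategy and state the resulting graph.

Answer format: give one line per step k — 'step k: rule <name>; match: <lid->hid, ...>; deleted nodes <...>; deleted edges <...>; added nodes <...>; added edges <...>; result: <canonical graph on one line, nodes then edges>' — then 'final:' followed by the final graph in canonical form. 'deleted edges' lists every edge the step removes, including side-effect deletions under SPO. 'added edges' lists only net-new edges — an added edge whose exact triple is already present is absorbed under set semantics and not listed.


step 1: rule r1; match: 0->2, 1->8, 2->1, 3->11; deleted nodes 1, 2, 11; deleted edges (1,13,e); (2,8,e); (2,13,e); (8,1,e); (8,11,e); (11,7,e); (11,8,e); (13,2,e); added nodes (none); added edges (none); result: nodes: 3:q, 7:q, 8:p, 13:q, 15:p edges: (3,13,e); (7,3,e); (7,15,e); (8,13,e)
step 2: rule r3; match: 0->7, 1->13, 2->3; deleted nodes (none); deleted edges (3,13,e); added nodes (none); added edges (none); result: nodes: 3:q, 7:q, 8:p, 13:q, 15:p edges: (7,3,e); (7,15,e); (8,13,e)
final:
nodes: 3:q, 7:q, 8:p, 13:q, 15:p
edges: (7,3,e); (7,15,e); (8,13,e)


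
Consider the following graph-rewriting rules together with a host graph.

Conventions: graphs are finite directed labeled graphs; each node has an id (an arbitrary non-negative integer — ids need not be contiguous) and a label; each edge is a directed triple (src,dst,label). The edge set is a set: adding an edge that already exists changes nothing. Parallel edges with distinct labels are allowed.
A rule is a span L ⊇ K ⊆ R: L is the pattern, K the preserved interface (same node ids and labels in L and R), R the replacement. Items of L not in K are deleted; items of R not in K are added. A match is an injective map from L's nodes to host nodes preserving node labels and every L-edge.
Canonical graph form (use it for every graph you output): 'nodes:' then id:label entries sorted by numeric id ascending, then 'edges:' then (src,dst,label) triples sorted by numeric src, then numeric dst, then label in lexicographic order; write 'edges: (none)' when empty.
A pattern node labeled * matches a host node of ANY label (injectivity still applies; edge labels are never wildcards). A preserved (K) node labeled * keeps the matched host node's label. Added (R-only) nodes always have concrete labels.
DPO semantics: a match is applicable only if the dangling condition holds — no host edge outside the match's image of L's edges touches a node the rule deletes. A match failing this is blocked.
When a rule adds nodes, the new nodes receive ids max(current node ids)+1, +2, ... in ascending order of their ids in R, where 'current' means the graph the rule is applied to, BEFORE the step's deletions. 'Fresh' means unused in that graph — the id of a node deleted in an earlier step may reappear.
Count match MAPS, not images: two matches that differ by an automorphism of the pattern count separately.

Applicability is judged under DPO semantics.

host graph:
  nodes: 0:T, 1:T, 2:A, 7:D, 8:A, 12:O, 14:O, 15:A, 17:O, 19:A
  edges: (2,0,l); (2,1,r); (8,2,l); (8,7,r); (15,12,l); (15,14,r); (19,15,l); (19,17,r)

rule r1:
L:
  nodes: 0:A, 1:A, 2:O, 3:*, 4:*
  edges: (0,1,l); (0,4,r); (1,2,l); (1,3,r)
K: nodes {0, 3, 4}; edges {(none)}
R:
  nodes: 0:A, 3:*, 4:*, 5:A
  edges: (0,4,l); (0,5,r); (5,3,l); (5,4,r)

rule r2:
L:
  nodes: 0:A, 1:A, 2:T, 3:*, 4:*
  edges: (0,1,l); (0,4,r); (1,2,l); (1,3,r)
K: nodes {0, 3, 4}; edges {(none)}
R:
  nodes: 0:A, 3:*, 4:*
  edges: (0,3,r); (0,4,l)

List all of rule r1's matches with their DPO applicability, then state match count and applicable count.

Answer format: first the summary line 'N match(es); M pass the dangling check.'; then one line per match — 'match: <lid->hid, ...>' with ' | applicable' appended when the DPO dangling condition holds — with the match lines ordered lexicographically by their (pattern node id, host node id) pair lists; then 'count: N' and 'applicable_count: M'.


1 match(es); 1 pass the dangling check.
match: 0->19, 1->15, 2->12, 3->14, 4->17 | applicable
count: 1
applicable_count: 1


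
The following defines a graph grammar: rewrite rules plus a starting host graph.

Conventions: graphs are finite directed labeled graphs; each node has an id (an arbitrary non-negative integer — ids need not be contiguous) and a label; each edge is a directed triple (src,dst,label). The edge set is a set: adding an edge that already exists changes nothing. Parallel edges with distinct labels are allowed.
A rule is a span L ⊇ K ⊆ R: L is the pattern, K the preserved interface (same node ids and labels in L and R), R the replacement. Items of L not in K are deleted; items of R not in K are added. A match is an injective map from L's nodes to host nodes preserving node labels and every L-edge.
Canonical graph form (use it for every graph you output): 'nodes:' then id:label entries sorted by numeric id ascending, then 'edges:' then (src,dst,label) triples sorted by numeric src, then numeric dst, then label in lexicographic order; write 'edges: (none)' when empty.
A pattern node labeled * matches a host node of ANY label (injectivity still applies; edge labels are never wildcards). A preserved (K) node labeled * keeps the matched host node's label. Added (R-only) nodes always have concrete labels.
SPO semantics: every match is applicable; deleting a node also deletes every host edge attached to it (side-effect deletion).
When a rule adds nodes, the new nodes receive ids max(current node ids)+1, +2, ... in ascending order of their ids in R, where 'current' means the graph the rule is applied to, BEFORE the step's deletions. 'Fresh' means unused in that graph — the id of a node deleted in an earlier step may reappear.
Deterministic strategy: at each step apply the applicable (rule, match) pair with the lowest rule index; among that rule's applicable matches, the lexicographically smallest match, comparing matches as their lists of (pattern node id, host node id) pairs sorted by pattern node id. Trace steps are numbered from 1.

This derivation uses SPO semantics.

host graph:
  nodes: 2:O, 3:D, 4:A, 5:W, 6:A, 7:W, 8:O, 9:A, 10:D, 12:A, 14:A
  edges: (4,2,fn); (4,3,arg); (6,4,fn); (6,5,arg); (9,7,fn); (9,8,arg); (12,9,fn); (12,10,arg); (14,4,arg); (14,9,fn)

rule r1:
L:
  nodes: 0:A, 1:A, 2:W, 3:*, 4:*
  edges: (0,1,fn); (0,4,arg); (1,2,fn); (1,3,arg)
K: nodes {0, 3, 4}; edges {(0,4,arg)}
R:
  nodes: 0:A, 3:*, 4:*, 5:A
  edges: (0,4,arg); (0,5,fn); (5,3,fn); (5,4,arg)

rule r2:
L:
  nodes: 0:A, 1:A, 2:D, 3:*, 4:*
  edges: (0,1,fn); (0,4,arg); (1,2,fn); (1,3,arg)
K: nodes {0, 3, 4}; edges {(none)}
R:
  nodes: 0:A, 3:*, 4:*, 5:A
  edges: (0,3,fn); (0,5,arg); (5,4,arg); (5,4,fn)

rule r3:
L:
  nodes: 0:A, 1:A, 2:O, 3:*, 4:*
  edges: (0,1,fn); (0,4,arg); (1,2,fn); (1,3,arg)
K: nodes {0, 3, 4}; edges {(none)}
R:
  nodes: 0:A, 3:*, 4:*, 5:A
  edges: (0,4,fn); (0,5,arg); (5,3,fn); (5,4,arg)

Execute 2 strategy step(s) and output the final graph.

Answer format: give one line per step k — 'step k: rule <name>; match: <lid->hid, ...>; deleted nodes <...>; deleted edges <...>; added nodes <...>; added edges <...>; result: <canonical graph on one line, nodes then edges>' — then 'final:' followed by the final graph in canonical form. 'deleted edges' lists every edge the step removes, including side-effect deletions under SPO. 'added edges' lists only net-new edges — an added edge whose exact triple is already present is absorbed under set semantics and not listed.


step 1: rule r1; match: 0->12, 1->9, 2->7, 3->8, 4->10; deleted nodes 7, 9; deleted edges (9,7,fn); (9,8,arg); (12,9,fn); (14,9,fn); added nodes 15; added edges (12,15,fn); (15,8,fn); (15,10,arg); result: nodes: 2:O, 3:D, 4:A, 5:W, 6:A, 8:O, 10:D, 12:A, 14:A, 15:A edges: (4,2,fn); (4,3,arg); (6,4,fn); (6,5,arg); (12,10,arg); (12,15,fn); (14,4,arg); (15,8,fn); (15,10,arg)
step 2: rule r3; match: 0->6, 1->4, 2->2, 3->3, 4->5; deleted nodes 2, 4; deleted edges (4,2,fn); (4,3,arg); (6,4,fn); (6,5,arg); (14,4,arg); added nodes 16; added edges (6,5,fn); (6,16,arg); (16,3,fn); (16,5,arg); result: nodes: 3:D, 5:W, 6:A, 8:O, 10:D, 12:A, 14:A, 15:A, 16:A edges: (6,5,fn); (6,16,arg); (12,10,arg); (12,15,fn); (15,8,fn); (15,10,arg); (16,3,fn); (16,5,arg)
final:
nodes: 3:D, 5:W, 6:A, 8:O, 10:D, 12:A, 14:A, 15:A, 16:A
edges: (6,5,fn); (6,16,arg); (12,10,arg); (12,15,fn); (15,8,fn); (15,10,arg); (16,3,fn); (16,5,arg)


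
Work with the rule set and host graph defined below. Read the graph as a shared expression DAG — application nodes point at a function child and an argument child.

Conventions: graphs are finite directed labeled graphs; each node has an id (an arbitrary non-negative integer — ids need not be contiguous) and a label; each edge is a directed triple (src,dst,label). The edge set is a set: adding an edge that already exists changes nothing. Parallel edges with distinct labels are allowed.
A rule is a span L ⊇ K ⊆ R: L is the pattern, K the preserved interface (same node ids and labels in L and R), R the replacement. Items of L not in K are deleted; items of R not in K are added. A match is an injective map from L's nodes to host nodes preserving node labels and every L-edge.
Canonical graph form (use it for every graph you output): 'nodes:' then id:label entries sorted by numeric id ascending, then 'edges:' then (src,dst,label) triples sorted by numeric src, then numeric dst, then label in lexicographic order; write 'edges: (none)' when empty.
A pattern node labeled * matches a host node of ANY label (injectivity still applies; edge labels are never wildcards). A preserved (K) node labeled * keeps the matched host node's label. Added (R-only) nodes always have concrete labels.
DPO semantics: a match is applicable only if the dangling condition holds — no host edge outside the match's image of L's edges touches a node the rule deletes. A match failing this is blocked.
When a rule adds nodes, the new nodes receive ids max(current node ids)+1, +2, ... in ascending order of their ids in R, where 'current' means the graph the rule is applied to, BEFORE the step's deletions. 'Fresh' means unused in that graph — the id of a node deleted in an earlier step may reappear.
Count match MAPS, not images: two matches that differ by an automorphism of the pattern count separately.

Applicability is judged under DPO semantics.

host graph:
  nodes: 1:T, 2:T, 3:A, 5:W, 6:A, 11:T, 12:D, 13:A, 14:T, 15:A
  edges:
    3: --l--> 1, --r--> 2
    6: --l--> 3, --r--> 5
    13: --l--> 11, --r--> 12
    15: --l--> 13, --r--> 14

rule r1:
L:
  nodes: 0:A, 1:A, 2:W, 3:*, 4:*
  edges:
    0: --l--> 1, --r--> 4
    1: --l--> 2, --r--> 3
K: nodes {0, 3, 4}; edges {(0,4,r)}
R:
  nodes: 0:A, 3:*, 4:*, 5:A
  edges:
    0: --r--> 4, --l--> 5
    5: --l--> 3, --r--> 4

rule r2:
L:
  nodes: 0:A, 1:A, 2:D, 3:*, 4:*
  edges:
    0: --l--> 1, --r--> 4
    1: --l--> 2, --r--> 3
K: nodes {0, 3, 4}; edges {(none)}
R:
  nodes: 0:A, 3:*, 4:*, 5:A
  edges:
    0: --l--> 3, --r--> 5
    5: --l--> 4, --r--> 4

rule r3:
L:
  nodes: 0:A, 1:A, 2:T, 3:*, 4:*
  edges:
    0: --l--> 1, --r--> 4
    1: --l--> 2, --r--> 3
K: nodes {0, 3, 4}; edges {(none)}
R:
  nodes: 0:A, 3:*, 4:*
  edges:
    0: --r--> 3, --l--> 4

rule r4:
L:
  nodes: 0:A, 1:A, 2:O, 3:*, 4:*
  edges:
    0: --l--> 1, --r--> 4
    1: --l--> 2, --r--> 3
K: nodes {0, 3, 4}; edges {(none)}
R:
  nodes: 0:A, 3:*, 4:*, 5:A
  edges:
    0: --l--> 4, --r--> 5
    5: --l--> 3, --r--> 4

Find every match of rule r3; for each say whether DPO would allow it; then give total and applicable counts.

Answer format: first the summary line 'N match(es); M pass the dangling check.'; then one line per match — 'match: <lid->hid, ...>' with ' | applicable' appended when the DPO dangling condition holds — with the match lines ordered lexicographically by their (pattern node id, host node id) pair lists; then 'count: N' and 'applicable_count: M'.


2 match(es); 2 pass the dangling check.
match: 0->6, 1->3, 2->1, 3->2, 4->5 | applicable
match: 0->15, 1->13, 2->11, 3->12, 4->14 | applicable
count: 2
applicable_count: 2


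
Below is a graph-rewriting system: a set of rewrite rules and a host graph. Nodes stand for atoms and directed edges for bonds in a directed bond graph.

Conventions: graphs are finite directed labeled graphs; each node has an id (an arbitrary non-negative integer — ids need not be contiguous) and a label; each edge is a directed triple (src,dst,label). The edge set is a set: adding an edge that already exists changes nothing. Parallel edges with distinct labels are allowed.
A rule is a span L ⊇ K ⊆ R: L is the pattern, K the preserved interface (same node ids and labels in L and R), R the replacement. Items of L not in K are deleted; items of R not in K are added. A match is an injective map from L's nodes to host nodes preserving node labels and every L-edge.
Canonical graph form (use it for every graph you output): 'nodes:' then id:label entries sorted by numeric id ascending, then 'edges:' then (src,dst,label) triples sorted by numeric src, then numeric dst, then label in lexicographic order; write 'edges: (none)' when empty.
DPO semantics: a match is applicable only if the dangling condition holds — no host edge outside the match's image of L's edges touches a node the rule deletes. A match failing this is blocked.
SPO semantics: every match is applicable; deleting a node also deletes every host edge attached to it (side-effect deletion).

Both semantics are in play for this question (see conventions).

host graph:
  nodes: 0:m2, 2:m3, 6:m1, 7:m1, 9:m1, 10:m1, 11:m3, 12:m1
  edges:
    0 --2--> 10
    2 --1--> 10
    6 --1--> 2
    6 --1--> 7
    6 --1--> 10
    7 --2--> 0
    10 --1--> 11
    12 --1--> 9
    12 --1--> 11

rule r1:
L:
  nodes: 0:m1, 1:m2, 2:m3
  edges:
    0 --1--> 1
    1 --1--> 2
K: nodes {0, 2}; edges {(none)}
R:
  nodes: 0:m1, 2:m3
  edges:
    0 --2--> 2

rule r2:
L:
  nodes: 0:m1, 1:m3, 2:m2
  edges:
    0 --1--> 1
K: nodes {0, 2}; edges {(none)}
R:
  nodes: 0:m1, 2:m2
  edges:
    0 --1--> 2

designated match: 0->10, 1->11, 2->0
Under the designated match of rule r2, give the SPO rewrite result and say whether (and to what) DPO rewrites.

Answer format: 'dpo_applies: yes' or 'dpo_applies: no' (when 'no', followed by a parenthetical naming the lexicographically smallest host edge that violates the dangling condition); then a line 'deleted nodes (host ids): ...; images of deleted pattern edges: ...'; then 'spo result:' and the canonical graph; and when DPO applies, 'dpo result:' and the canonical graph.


dpo_applies: no
(the rule deletes node 11, which keeps host edge (12,11,1) outside the match image — the dangling condition fails, DPO blocks; SPO proceeds and side-deletes such edges)
deleted nodes (host ids): 11; images of deleted pattern edges: (10,11,1)
spo result:
nodes: 0:m2, 2:m3, 6:m1, 7:m1, 9:m1, 10:m1, 12:m1
edges: (0,10,2); (2,10,1); (6,2,1); (6,7,1); (6,10,1); (7,0,2); (10,0,1); (12,9,1)


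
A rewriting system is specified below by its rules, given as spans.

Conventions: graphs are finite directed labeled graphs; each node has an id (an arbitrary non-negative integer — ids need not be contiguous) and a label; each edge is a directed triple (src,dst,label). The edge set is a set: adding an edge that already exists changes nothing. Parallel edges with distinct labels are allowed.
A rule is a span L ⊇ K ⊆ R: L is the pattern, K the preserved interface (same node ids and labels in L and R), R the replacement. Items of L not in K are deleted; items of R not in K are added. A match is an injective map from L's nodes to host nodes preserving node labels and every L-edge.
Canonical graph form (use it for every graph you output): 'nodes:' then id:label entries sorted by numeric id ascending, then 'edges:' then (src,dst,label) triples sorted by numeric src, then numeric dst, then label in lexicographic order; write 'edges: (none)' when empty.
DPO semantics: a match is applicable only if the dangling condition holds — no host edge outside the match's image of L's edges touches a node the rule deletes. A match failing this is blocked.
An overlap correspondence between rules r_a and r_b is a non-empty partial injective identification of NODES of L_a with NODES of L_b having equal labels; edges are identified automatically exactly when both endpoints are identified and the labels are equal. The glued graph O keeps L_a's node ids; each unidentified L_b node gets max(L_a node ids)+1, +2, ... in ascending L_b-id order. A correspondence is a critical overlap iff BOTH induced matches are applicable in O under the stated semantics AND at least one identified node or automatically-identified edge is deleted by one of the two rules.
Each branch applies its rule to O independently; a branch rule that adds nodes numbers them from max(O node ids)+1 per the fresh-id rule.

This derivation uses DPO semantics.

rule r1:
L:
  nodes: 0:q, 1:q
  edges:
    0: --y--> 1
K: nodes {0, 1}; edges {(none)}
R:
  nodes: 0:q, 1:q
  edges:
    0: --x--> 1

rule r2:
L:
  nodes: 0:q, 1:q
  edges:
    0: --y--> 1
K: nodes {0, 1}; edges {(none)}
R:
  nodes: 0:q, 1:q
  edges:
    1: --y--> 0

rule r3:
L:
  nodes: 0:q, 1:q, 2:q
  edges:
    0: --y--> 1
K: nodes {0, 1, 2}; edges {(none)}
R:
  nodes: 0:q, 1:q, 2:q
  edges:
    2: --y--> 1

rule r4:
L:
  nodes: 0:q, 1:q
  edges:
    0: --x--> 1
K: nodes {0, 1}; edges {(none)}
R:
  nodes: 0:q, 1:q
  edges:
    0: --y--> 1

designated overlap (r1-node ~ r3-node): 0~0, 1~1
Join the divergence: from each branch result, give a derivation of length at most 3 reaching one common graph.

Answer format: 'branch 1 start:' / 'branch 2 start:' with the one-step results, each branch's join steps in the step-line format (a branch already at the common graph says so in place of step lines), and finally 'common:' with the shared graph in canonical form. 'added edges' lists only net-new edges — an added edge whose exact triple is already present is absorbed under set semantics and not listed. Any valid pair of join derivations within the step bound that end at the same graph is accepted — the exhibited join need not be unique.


branch 1 start:
nodes: 0:q, 1:q, 2:q
edges: (0,1,x)
branch 2 start:
nodes: 0:q, 1:q, 2:q
edges: (2,1,y)
branch 1 step 1: rule r4; match: 0->0, 1->1; deleted nodes (none); deleted edges (0,1,x); added nodes (none); added edges (0,1,y); result: nodes: 0:q, 1:q, 2:q edges: (0,1,y)
branch 2 step 1: rule r3; match: 0->2, 1->1, 2->0; deleted nodes (none); deleted edges (2,1,y); added nodes (none); added edges (0,1,y); result: nodes: 0:q, 1:q, 2:q edges: (0,1,y)
common:
nodes: 0:q, 1:q, 2:q
edges: (0,1,y)
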